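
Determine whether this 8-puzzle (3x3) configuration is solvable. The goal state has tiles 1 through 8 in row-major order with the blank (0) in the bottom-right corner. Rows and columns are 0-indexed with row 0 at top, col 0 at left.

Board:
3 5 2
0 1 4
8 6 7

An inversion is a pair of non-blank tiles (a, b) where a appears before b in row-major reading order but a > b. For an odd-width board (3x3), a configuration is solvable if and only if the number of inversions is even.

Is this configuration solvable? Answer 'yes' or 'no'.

Answer: yes

Derivation:
Inversions (pairs i<j in row-major order where tile[i] > tile[j] > 0): 8
8 is even, so the puzzle is solvable.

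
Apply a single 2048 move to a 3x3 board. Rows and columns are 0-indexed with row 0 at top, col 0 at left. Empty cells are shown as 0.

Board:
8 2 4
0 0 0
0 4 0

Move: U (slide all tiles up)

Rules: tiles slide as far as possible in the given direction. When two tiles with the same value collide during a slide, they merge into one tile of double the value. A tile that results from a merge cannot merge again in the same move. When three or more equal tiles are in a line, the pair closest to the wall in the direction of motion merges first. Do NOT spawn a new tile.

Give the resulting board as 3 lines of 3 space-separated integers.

Answer: 8 2 4
0 4 0
0 0 0

Derivation:
Slide up:
col 0: [8, 0, 0] -> [8, 0, 0]
col 1: [2, 0, 4] -> [2, 4, 0]
col 2: [4, 0, 0] -> [4, 0, 0]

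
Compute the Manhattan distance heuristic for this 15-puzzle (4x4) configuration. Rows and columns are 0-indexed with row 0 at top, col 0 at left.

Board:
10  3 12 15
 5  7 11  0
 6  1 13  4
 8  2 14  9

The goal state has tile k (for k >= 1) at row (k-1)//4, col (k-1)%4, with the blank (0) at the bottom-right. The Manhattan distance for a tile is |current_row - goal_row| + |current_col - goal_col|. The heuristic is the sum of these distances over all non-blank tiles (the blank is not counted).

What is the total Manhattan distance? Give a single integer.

Tile 10: (0,0)->(2,1) = 3
Tile 3: (0,1)->(0,2) = 1
Tile 12: (0,2)->(2,3) = 3
Tile 15: (0,3)->(3,2) = 4
Tile 5: (1,0)->(1,0) = 0
Tile 7: (1,1)->(1,2) = 1
Tile 11: (1,2)->(2,2) = 1
Tile 6: (2,0)->(1,1) = 2
Tile 1: (2,1)->(0,0) = 3
Tile 13: (2,2)->(3,0) = 3
Tile 4: (2,3)->(0,3) = 2
Tile 8: (3,0)->(1,3) = 5
Tile 2: (3,1)->(0,1) = 3
Tile 14: (3,2)->(3,1) = 1
Tile 9: (3,3)->(2,0) = 4
Sum: 3 + 1 + 3 + 4 + 0 + 1 + 1 + 2 + 3 + 3 + 2 + 5 + 3 + 1 + 4 = 36

Answer: 36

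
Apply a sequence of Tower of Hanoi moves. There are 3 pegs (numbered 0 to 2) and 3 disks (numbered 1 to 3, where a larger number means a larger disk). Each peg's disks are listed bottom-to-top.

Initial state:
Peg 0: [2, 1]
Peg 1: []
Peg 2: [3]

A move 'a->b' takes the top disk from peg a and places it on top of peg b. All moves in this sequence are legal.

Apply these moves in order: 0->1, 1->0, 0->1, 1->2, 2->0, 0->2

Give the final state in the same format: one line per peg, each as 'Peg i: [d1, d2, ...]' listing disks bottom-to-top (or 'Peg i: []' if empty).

Answer: Peg 0: [2]
Peg 1: []
Peg 2: [3, 1]

Derivation:
After move 1 (0->1):
Peg 0: [2]
Peg 1: [1]
Peg 2: [3]

After move 2 (1->0):
Peg 0: [2, 1]
Peg 1: []
Peg 2: [3]

After move 3 (0->1):
Peg 0: [2]
Peg 1: [1]
Peg 2: [3]

After move 4 (1->2):
Peg 0: [2]
Peg 1: []
Peg 2: [3, 1]

After move 5 (2->0):
Peg 0: [2, 1]
Peg 1: []
Peg 2: [3]

After move 6 (0->2):
Peg 0: [2]
Peg 1: []
Peg 2: [3, 1]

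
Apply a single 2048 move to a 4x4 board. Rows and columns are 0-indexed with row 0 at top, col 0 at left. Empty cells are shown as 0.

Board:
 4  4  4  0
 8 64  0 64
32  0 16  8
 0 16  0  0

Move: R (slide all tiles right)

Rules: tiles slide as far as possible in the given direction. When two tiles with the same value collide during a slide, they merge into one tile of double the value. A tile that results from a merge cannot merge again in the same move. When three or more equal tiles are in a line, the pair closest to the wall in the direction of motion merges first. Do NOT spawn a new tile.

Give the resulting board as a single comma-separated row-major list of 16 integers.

Answer: 0, 0, 4, 8, 0, 0, 8, 128, 0, 32, 16, 8, 0, 0, 0, 16

Derivation:
Slide right:
row 0: [4, 4, 4, 0] -> [0, 0, 4, 8]
row 1: [8, 64, 0, 64] -> [0, 0, 8, 128]
row 2: [32, 0, 16, 8] -> [0, 32, 16, 8]
row 3: [0, 16, 0, 0] -> [0, 0, 0, 16]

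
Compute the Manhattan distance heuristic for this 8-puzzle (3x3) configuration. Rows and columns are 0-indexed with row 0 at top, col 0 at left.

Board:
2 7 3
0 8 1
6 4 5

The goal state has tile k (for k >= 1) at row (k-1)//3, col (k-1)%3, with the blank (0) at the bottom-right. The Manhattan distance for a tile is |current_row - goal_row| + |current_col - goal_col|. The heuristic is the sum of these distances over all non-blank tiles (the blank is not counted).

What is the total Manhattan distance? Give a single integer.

Answer: 15

Derivation:
Tile 2: (0,0)->(0,1) = 1
Tile 7: (0,1)->(2,0) = 3
Tile 3: (0,2)->(0,2) = 0
Tile 8: (1,1)->(2,1) = 1
Tile 1: (1,2)->(0,0) = 3
Tile 6: (2,0)->(1,2) = 3
Tile 4: (2,1)->(1,0) = 2
Tile 5: (2,2)->(1,1) = 2
Sum: 1 + 3 + 0 + 1 + 3 + 3 + 2 + 2 = 15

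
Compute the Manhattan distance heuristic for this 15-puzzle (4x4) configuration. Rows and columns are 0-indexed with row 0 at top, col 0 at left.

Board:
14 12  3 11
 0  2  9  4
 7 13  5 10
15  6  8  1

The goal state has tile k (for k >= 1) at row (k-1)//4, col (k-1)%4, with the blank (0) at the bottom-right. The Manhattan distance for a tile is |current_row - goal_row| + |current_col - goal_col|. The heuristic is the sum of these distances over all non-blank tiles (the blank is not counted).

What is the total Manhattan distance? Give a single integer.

Tile 14: (0,0)->(3,1) = 4
Tile 12: (0,1)->(2,3) = 4
Tile 3: (0,2)->(0,2) = 0
Tile 11: (0,3)->(2,2) = 3
Tile 2: (1,1)->(0,1) = 1
Tile 9: (1,2)->(2,0) = 3
Tile 4: (1,3)->(0,3) = 1
Tile 7: (2,0)->(1,2) = 3
Tile 13: (2,1)->(3,0) = 2
Tile 5: (2,2)->(1,0) = 3
Tile 10: (2,3)->(2,1) = 2
Tile 15: (3,0)->(3,2) = 2
Tile 6: (3,1)->(1,1) = 2
Tile 8: (3,2)->(1,3) = 3
Tile 1: (3,3)->(0,0) = 6
Sum: 4 + 4 + 0 + 3 + 1 + 3 + 1 + 3 + 2 + 3 + 2 + 2 + 2 + 3 + 6 = 39

Answer: 39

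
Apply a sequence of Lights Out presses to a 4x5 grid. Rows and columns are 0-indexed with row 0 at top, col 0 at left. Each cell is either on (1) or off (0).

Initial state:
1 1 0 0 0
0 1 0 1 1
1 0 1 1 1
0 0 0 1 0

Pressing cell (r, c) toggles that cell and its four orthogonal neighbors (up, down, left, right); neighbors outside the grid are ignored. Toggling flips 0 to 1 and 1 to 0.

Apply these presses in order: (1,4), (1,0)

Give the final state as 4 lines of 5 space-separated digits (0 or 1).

After press 1 at (1,4):
1 1 0 0 1
0 1 0 0 0
1 0 1 1 0
0 0 0 1 0

After press 2 at (1,0):
0 1 0 0 1
1 0 0 0 0
0 0 1 1 0
0 0 0 1 0

Answer: 0 1 0 0 1
1 0 0 0 0
0 0 1 1 0
0 0 0 1 0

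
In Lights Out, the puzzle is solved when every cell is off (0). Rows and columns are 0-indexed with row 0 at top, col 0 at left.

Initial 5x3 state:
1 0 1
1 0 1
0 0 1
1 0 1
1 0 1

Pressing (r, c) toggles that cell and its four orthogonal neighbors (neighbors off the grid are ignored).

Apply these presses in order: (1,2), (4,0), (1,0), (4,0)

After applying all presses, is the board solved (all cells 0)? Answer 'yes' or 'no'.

Answer: no

Derivation:
After press 1 at (1,2):
1 0 0
1 1 0
0 0 0
1 0 1
1 0 1

After press 2 at (4,0):
1 0 0
1 1 0
0 0 0
0 0 1
0 1 1

After press 3 at (1,0):
0 0 0
0 0 0
1 0 0
0 0 1
0 1 1

After press 4 at (4,0):
0 0 0
0 0 0
1 0 0
1 0 1
1 0 1

Lights still on: 5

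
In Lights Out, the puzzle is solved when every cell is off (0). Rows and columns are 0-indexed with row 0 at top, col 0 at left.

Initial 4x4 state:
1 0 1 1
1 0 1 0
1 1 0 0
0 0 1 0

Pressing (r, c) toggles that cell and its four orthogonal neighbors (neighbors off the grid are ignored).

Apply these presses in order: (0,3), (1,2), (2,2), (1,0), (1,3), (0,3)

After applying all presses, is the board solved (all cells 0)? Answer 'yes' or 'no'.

Answer: yes

Derivation:
After press 1 at (0,3):
1 0 0 0
1 0 1 1
1 1 0 0
0 0 1 0

After press 2 at (1,2):
1 0 1 0
1 1 0 0
1 1 1 0
0 0 1 0

After press 3 at (2,2):
1 0 1 0
1 1 1 0
1 0 0 1
0 0 0 0

After press 4 at (1,0):
0 0 1 0
0 0 1 0
0 0 0 1
0 0 0 0

After press 5 at (1,3):
0 0 1 1
0 0 0 1
0 0 0 0
0 0 0 0

After press 6 at (0,3):
0 0 0 0
0 0 0 0
0 0 0 0
0 0 0 0

Lights still on: 0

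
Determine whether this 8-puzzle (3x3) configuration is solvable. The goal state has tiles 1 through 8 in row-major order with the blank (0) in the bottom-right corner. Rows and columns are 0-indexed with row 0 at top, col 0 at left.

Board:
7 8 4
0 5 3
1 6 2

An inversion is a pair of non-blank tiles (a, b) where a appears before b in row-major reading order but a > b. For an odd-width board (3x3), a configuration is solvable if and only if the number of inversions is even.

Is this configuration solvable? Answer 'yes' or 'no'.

Answer: no

Derivation:
Inversions (pairs i<j in row-major order where tile[i] > tile[j] > 0): 21
21 is odd, so the puzzle is not solvable.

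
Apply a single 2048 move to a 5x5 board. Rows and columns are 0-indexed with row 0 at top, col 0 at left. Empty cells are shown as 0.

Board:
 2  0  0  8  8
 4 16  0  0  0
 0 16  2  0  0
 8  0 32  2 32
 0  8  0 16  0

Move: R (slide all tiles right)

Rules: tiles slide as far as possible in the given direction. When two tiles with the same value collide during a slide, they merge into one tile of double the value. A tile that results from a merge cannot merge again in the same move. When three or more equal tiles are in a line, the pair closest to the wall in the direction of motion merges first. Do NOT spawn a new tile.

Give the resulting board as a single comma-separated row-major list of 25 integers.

Answer: 0, 0, 0, 2, 16, 0, 0, 0, 4, 16, 0, 0, 0, 16, 2, 0, 8, 32, 2, 32, 0, 0, 0, 8, 16

Derivation:
Slide right:
row 0: [2, 0, 0, 8, 8] -> [0, 0, 0, 2, 16]
row 1: [4, 16, 0, 0, 0] -> [0, 0, 0, 4, 16]
row 2: [0, 16, 2, 0, 0] -> [0, 0, 0, 16, 2]
row 3: [8, 0, 32, 2, 32] -> [0, 8, 32, 2, 32]
row 4: [0, 8, 0, 16, 0] -> [0, 0, 0, 8, 16]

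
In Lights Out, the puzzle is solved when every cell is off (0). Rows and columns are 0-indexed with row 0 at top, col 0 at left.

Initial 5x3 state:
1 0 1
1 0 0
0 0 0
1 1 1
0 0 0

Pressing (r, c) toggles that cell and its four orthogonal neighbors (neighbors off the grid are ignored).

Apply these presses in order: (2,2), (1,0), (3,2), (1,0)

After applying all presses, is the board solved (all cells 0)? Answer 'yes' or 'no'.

After press 1 at (2,2):
1 0 1
1 0 1
0 1 1
1 1 0
0 0 0

After press 2 at (1,0):
0 0 1
0 1 1
1 1 1
1 1 0
0 0 0

After press 3 at (3,2):
0 0 1
0 1 1
1 1 0
1 0 1
0 0 1

After press 4 at (1,0):
1 0 1
1 0 1
0 1 0
1 0 1
0 0 1

Lights still on: 8

Answer: no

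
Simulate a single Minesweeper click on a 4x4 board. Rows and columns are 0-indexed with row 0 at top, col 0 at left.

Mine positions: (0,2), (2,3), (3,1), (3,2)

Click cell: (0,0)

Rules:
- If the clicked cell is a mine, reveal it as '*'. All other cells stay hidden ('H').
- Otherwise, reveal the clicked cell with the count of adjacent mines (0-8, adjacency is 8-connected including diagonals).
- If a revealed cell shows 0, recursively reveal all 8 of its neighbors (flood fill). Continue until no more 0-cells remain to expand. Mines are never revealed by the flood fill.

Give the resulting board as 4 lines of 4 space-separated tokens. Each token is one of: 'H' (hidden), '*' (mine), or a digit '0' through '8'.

0 1 H H
0 1 H H
1 2 H H
H H H H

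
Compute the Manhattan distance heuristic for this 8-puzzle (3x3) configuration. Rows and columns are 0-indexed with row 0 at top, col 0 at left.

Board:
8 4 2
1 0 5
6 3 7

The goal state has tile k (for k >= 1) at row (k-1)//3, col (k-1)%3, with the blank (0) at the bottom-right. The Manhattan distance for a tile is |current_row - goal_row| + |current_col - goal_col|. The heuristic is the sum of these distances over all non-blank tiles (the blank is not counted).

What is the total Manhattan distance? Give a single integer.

Tile 8: at (0,0), goal (2,1), distance |0-2|+|0-1| = 3
Tile 4: at (0,1), goal (1,0), distance |0-1|+|1-0| = 2
Tile 2: at (0,2), goal (0,1), distance |0-0|+|2-1| = 1
Tile 1: at (1,0), goal (0,0), distance |1-0|+|0-0| = 1
Tile 5: at (1,2), goal (1,1), distance |1-1|+|2-1| = 1
Tile 6: at (2,0), goal (1,2), distance |2-1|+|0-2| = 3
Tile 3: at (2,1), goal (0,2), distance |2-0|+|1-2| = 3
Tile 7: at (2,2), goal (2,0), distance |2-2|+|2-0| = 2
Sum: 3 + 2 + 1 + 1 + 1 + 3 + 3 + 2 = 16

Answer: 16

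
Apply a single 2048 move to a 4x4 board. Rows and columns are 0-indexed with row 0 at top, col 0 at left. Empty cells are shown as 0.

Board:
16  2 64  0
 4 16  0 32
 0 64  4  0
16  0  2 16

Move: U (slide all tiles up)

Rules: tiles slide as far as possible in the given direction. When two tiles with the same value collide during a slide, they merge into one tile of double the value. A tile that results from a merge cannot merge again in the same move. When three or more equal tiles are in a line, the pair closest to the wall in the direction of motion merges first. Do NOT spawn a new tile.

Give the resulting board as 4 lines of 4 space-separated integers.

Slide up:
col 0: [16, 4, 0, 16] -> [16, 4, 16, 0]
col 1: [2, 16, 64, 0] -> [2, 16, 64, 0]
col 2: [64, 0, 4, 2] -> [64, 4, 2, 0]
col 3: [0, 32, 0, 16] -> [32, 16, 0, 0]

Answer: 16  2 64 32
 4 16  4 16
16 64  2  0
 0  0  0  0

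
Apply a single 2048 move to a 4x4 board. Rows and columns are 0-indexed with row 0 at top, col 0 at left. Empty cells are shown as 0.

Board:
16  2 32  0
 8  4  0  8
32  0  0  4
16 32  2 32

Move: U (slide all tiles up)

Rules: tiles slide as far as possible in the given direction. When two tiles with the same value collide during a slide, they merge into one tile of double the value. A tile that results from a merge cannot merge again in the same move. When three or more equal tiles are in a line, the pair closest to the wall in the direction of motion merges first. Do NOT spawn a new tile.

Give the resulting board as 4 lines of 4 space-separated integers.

Slide up:
col 0: [16, 8, 32, 16] -> [16, 8, 32, 16]
col 1: [2, 4, 0, 32] -> [2, 4, 32, 0]
col 2: [32, 0, 0, 2] -> [32, 2, 0, 0]
col 3: [0, 8, 4, 32] -> [8, 4, 32, 0]

Answer: 16  2 32  8
 8  4  2  4
32 32  0 32
16  0  0  0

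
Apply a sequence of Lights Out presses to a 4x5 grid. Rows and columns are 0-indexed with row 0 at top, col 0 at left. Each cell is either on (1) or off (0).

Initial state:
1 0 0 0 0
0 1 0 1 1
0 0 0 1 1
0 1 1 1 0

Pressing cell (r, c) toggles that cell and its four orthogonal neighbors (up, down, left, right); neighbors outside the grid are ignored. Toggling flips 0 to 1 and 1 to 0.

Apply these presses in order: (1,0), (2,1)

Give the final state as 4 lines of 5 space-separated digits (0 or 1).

Answer: 0 0 0 0 0
1 1 0 1 1
0 1 1 1 1
0 0 1 1 0

Derivation:
After press 1 at (1,0):
0 0 0 0 0
1 0 0 1 1
1 0 0 1 1
0 1 1 1 0

After press 2 at (2,1):
0 0 0 0 0
1 1 0 1 1
0 1 1 1 1
0 0 1 1 0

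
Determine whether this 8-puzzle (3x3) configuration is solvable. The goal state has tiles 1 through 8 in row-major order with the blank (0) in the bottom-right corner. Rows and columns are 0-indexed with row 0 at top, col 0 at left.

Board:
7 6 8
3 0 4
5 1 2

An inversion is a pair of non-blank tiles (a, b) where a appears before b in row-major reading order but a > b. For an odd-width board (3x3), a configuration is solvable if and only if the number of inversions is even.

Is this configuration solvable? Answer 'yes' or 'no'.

Inversions (pairs i<j in row-major order where tile[i] > tile[j] > 0): 22
22 is even, so the puzzle is solvable.

Answer: yes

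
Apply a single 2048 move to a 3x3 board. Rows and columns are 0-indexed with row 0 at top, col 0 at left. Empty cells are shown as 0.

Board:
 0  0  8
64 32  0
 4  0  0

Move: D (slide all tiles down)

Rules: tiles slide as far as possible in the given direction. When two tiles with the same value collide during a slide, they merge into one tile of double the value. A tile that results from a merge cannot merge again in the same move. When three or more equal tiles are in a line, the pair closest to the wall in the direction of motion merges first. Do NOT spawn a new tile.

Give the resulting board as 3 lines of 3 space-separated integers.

Slide down:
col 0: [0, 64, 4] -> [0, 64, 4]
col 1: [0, 32, 0] -> [0, 0, 32]
col 2: [8, 0, 0] -> [0, 0, 8]

Answer:  0  0  0
64  0  0
 4 32  8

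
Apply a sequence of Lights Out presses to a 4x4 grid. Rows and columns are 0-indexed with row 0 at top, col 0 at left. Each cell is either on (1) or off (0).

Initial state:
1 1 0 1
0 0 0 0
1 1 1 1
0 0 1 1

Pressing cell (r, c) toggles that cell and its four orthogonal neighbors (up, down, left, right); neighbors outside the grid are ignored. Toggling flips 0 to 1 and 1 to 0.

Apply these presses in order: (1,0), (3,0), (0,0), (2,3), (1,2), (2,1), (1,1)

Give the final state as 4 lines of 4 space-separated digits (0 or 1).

After press 1 at (1,0):
0 1 0 1
1 1 0 0
0 1 1 1
0 0 1 1

After press 2 at (3,0):
0 1 0 1
1 1 0 0
1 1 1 1
1 1 1 1

After press 3 at (0,0):
1 0 0 1
0 1 0 0
1 1 1 1
1 1 1 1

After press 4 at (2,3):
1 0 0 1
0 1 0 1
1 1 0 0
1 1 1 0

After press 5 at (1,2):
1 0 1 1
0 0 1 0
1 1 1 0
1 1 1 0

After press 6 at (2,1):
1 0 1 1
0 1 1 0
0 0 0 0
1 0 1 0

After press 7 at (1,1):
1 1 1 1
1 0 0 0
0 1 0 0
1 0 1 0

Answer: 1 1 1 1
1 0 0 0
0 1 0 0
1 0 1 0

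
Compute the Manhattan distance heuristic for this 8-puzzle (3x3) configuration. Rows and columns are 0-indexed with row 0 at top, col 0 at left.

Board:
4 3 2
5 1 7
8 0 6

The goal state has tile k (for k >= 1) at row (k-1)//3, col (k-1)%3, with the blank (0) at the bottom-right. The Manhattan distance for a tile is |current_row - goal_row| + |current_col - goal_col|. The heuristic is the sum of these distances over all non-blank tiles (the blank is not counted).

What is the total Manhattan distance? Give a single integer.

Tile 4: (0,0)->(1,0) = 1
Tile 3: (0,1)->(0,2) = 1
Tile 2: (0,2)->(0,1) = 1
Tile 5: (1,0)->(1,1) = 1
Tile 1: (1,1)->(0,0) = 2
Tile 7: (1,2)->(2,0) = 3
Tile 8: (2,0)->(2,1) = 1
Tile 6: (2,2)->(1,2) = 1
Sum: 1 + 1 + 1 + 1 + 2 + 3 + 1 + 1 = 11

Answer: 11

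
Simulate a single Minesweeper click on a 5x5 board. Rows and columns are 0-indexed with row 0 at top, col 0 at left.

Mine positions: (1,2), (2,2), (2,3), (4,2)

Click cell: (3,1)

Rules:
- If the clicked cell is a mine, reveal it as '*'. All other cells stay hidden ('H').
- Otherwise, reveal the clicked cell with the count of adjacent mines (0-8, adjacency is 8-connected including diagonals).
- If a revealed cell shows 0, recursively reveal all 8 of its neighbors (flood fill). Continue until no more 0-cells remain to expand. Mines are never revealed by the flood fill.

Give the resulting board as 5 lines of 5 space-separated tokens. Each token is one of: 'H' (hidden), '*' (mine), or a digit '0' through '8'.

H H H H H
H H H H H
H H H H H
H 2 H H H
H H H H H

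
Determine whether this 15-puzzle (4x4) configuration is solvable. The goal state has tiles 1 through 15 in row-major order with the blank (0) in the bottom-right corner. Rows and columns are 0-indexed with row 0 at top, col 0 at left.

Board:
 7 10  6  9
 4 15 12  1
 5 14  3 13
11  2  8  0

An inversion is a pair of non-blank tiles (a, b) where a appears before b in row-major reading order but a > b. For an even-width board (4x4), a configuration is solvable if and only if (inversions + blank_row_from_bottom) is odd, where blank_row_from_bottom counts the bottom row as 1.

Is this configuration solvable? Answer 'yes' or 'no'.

Answer: yes

Derivation:
Inversions: 56
Blank is in row 3 (0-indexed from top), which is row 1 counting from the bottom (bottom = 1).
56 + 1 = 57, which is odd, so the puzzle is solvable.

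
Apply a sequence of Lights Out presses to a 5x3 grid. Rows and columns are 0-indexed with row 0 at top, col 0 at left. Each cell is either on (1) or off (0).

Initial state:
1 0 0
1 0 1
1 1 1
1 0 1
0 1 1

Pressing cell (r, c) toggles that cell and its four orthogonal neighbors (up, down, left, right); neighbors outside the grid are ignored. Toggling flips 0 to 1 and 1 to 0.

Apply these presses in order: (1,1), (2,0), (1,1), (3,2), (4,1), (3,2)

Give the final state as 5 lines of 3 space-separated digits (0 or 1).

Answer: 1 0 0
0 0 1
0 0 1
0 1 1
1 0 0

Derivation:
After press 1 at (1,1):
1 1 0
0 1 0
1 0 1
1 0 1
0 1 1

After press 2 at (2,0):
1 1 0
1 1 0
0 1 1
0 0 1
0 1 1

After press 3 at (1,1):
1 0 0
0 0 1
0 0 1
0 0 1
0 1 1

After press 4 at (3,2):
1 0 0
0 0 1
0 0 0
0 1 0
0 1 0

After press 5 at (4,1):
1 0 0
0 0 1
0 0 0
0 0 0
1 0 1

After press 6 at (3,2):
1 0 0
0 0 1
0 0 1
0 1 1
1 0 0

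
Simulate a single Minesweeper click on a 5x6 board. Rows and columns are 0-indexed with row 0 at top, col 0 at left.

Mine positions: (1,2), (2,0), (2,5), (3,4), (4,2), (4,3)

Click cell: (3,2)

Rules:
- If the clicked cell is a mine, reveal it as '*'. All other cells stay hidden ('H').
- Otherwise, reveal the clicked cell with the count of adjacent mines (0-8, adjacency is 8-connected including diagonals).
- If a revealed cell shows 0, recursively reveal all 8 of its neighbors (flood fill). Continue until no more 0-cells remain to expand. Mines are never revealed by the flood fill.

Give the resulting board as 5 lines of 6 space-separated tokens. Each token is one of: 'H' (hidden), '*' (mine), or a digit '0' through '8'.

H H H H H H
H H H H H H
H H H H H H
H H 2 H H H
H H H H H H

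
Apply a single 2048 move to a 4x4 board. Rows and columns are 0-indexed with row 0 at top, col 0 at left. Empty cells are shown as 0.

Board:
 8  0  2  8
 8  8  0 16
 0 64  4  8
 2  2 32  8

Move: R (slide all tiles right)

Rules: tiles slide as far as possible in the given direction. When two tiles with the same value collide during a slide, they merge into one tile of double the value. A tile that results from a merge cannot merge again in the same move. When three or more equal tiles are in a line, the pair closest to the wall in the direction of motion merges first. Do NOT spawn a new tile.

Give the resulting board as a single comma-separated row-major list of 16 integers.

Answer: 0, 8, 2, 8, 0, 0, 16, 16, 0, 64, 4, 8, 0, 4, 32, 8

Derivation:
Slide right:
row 0: [8, 0, 2, 8] -> [0, 8, 2, 8]
row 1: [8, 8, 0, 16] -> [0, 0, 16, 16]
row 2: [0, 64, 4, 8] -> [0, 64, 4, 8]
row 3: [2, 2, 32, 8] -> [0, 4, 32, 8]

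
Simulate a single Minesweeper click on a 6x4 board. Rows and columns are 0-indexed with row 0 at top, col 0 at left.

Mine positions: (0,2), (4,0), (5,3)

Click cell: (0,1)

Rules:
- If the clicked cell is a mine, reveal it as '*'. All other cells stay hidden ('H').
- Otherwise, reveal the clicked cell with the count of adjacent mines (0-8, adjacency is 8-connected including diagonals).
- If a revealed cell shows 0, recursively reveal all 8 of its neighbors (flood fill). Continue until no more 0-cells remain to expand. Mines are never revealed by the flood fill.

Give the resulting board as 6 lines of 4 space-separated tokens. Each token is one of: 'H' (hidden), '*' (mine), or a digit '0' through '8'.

H 1 H H
H H H H
H H H H
H H H H
H H H H
H H H H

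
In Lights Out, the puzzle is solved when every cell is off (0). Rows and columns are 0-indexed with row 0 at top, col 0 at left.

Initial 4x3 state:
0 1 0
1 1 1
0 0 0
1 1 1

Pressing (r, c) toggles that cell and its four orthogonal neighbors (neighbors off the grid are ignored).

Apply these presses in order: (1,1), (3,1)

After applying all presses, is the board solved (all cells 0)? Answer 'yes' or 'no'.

Answer: yes

Derivation:
After press 1 at (1,1):
0 0 0
0 0 0
0 1 0
1 1 1

After press 2 at (3,1):
0 0 0
0 0 0
0 0 0
0 0 0

Lights still on: 0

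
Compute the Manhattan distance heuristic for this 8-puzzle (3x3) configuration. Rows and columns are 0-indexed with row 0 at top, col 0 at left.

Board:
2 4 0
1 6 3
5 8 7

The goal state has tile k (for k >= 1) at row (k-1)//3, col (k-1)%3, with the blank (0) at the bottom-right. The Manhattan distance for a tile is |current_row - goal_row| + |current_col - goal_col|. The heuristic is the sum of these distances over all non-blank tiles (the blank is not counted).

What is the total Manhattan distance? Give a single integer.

Tile 2: at (0,0), goal (0,1), distance |0-0|+|0-1| = 1
Tile 4: at (0,1), goal (1,0), distance |0-1|+|1-0| = 2
Tile 1: at (1,0), goal (0,0), distance |1-0|+|0-0| = 1
Tile 6: at (1,1), goal (1,2), distance |1-1|+|1-2| = 1
Tile 3: at (1,2), goal (0,2), distance |1-0|+|2-2| = 1
Tile 5: at (2,0), goal (1,1), distance |2-1|+|0-1| = 2
Tile 8: at (2,1), goal (2,1), distance |2-2|+|1-1| = 0
Tile 7: at (2,2), goal (2,0), distance |2-2|+|2-0| = 2
Sum: 1 + 2 + 1 + 1 + 1 + 2 + 0 + 2 = 10

Answer: 10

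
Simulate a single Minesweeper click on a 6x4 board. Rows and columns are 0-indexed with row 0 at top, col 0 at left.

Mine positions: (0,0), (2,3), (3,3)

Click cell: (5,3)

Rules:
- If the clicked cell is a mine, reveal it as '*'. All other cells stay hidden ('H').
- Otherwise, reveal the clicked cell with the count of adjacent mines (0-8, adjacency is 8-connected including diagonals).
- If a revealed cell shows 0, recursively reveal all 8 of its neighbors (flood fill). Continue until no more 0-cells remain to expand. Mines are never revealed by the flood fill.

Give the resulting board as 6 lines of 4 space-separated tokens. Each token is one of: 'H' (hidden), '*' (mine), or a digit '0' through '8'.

H H H H
1 1 1 H
0 0 2 H
0 0 2 H
0 0 1 1
0 0 0 0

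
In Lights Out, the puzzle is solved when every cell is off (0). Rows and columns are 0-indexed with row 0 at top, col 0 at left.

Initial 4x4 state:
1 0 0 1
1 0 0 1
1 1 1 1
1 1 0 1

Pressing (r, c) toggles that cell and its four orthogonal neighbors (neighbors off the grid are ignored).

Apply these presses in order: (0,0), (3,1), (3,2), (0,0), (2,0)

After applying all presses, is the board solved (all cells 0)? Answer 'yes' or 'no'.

Answer: no

Derivation:
After press 1 at (0,0):
0 1 0 1
0 0 0 1
1 1 1 1
1 1 0 1

After press 2 at (3,1):
0 1 0 1
0 0 0 1
1 0 1 1
0 0 1 1

After press 3 at (3,2):
0 1 0 1
0 0 0 1
1 0 0 1
0 1 0 0

After press 4 at (0,0):
1 0 0 1
1 0 0 1
1 0 0 1
0 1 0 0

After press 5 at (2,0):
1 0 0 1
0 0 0 1
0 1 0 1
1 1 0 0

Lights still on: 7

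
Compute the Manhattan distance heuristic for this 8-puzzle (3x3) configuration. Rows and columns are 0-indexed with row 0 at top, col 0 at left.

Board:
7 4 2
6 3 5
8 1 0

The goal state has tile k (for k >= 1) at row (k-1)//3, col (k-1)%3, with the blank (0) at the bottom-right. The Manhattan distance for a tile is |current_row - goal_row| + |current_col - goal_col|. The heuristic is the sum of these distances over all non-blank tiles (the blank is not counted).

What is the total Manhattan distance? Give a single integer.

Tile 7: (0,0)->(2,0) = 2
Tile 4: (0,1)->(1,0) = 2
Tile 2: (0,2)->(0,1) = 1
Tile 6: (1,0)->(1,2) = 2
Tile 3: (1,1)->(0,2) = 2
Tile 5: (1,2)->(1,1) = 1
Tile 8: (2,0)->(2,1) = 1
Tile 1: (2,1)->(0,0) = 3
Sum: 2 + 2 + 1 + 2 + 2 + 1 + 1 + 3 = 14

Answer: 14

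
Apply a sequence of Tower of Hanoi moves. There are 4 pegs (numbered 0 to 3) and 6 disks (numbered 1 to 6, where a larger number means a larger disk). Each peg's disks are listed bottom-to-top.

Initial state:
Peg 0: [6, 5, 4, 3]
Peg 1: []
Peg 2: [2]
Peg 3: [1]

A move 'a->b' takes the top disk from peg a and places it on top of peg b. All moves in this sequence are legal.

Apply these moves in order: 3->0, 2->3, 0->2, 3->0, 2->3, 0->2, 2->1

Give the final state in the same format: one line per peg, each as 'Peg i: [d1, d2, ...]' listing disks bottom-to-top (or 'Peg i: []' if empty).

After move 1 (3->0):
Peg 0: [6, 5, 4, 3, 1]
Peg 1: []
Peg 2: [2]
Peg 3: []

After move 2 (2->3):
Peg 0: [6, 5, 4, 3, 1]
Peg 1: []
Peg 2: []
Peg 3: [2]

After move 3 (0->2):
Peg 0: [6, 5, 4, 3]
Peg 1: []
Peg 2: [1]
Peg 3: [2]

After move 4 (3->0):
Peg 0: [6, 5, 4, 3, 2]
Peg 1: []
Peg 2: [1]
Peg 3: []

After move 5 (2->3):
Peg 0: [6, 5, 4, 3, 2]
Peg 1: []
Peg 2: []
Peg 3: [1]

After move 6 (0->2):
Peg 0: [6, 5, 4, 3]
Peg 1: []
Peg 2: [2]
Peg 3: [1]

After move 7 (2->1):
Peg 0: [6, 5, 4, 3]
Peg 1: [2]
Peg 2: []
Peg 3: [1]

Answer: Peg 0: [6, 5, 4, 3]
Peg 1: [2]
Peg 2: []
Peg 3: [1]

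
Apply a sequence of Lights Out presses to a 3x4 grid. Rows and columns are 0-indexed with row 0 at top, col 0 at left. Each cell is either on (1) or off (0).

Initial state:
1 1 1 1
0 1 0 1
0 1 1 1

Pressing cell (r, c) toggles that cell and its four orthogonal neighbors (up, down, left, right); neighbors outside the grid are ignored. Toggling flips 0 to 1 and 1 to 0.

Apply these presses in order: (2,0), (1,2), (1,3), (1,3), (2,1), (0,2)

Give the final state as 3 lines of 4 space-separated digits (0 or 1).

Answer: 1 0 1 0
1 1 0 0
0 1 1 1

Derivation:
After press 1 at (2,0):
1 1 1 1
1 1 0 1
1 0 1 1

After press 2 at (1,2):
1 1 0 1
1 0 1 0
1 0 0 1

After press 3 at (1,3):
1 1 0 0
1 0 0 1
1 0 0 0

After press 4 at (1,3):
1 1 0 1
1 0 1 0
1 0 0 1

After press 5 at (2,1):
1 1 0 1
1 1 1 0
0 1 1 1

After press 6 at (0,2):
1 0 1 0
1 1 0 0
0 1 1 1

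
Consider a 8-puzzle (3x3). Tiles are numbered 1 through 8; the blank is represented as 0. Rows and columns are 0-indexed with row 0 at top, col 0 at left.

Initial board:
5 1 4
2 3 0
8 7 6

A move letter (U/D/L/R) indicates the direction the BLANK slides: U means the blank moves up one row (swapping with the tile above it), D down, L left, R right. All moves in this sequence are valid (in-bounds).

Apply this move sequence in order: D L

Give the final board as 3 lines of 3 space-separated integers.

Answer: 5 1 4
2 3 6
8 0 7

Derivation:
After move 1 (D):
5 1 4
2 3 6
8 7 0

After move 2 (L):
5 1 4
2 3 6
8 0 7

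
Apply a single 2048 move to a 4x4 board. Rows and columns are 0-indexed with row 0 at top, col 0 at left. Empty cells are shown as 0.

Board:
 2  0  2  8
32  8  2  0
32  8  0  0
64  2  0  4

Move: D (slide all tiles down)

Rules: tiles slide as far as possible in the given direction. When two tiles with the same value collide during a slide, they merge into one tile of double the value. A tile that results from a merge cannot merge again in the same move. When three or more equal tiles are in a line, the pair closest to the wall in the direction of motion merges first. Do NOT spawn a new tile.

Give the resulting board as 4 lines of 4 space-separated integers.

Answer:  0  0  0  0
 2  0  0  0
64 16  0  8
64  2  4  4

Derivation:
Slide down:
col 0: [2, 32, 32, 64] -> [0, 2, 64, 64]
col 1: [0, 8, 8, 2] -> [0, 0, 16, 2]
col 2: [2, 2, 0, 0] -> [0, 0, 0, 4]
col 3: [8, 0, 0, 4] -> [0, 0, 8, 4]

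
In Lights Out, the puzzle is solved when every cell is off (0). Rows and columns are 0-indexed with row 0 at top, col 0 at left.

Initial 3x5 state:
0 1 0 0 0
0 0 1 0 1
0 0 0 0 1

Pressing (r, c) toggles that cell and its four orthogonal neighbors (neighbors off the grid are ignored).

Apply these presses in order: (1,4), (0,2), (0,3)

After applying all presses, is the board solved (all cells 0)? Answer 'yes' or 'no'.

After press 1 at (1,4):
0 1 0 0 1
0 0 1 1 0
0 0 0 0 0

After press 2 at (0,2):
0 0 1 1 1
0 0 0 1 0
0 0 0 0 0

After press 3 at (0,3):
0 0 0 0 0
0 0 0 0 0
0 0 0 0 0

Lights still on: 0

Answer: yes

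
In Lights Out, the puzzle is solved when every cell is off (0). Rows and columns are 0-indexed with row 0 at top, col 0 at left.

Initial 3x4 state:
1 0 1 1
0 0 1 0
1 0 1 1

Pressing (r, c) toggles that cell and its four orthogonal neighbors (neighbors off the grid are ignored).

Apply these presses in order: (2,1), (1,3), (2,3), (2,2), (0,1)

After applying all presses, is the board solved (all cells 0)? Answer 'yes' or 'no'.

Answer: no

Derivation:
After press 1 at (2,1):
1 0 1 1
0 1 1 0
0 1 0 1

After press 2 at (1,3):
1 0 1 0
0 1 0 1
0 1 0 0

After press 3 at (2,3):
1 0 1 0
0 1 0 0
0 1 1 1

After press 4 at (2,2):
1 0 1 0
0 1 1 0
0 0 0 0

After press 5 at (0,1):
0 1 0 0
0 0 1 0
0 0 0 0

Lights still on: 2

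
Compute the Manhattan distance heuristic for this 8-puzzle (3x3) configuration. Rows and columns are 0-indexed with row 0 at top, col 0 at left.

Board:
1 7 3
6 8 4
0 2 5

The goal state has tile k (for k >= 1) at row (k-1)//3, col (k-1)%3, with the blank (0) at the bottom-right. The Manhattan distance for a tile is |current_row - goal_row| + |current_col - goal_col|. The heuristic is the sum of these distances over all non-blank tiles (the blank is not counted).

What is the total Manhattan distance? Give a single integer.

Answer: 12

Derivation:
Tile 1: (0,0)->(0,0) = 0
Tile 7: (0,1)->(2,0) = 3
Tile 3: (0,2)->(0,2) = 0
Tile 6: (1,0)->(1,2) = 2
Tile 8: (1,1)->(2,1) = 1
Tile 4: (1,2)->(1,0) = 2
Tile 2: (2,1)->(0,1) = 2
Tile 5: (2,2)->(1,1) = 2
Sum: 0 + 3 + 0 + 2 + 1 + 2 + 2 + 2 = 12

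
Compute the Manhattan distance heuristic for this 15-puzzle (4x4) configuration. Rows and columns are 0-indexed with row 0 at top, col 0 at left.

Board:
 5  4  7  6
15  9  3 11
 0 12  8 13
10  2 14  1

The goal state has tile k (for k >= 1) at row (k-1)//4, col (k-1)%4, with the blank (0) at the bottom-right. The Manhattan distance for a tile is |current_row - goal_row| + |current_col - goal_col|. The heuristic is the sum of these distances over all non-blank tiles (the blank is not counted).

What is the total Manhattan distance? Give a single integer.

Answer: 36

Derivation:
Tile 5: (0,0)->(1,0) = 1
Tile 4: (0,1)->(0,3) = 2
Tile 7: (0,2)->(1,2) = 1
Tile 6: (0,3)->(1,1) = 3
Tile 15: (1,0)->(3,2) = 4
Tile 9: (1,1)->(2,0) = 2
Tile 3: (1,2)->(0,2) = 1
Tile 11: (1,3)->(2,2) = 2
Tile 12: (2,1)->(2,3) = 2
Tile 8: (2,2)->(1,3) = 2
Tile 13: (2,3)->(3,0) = 4
Tile 10: (3,0)->(2,1) = 2
Tile 2: (3,1)->(0,1) = 3
Tile 14: (3,2)->(3,1) = 1
Tile 1: (3,3)->(0,0) = 6
Sum: 1 + 2 + 1 + 3 + 4 + 2 + 1 + 2 + 2 + 2 + 4 + 2 + 3 + 1 + 6 = 36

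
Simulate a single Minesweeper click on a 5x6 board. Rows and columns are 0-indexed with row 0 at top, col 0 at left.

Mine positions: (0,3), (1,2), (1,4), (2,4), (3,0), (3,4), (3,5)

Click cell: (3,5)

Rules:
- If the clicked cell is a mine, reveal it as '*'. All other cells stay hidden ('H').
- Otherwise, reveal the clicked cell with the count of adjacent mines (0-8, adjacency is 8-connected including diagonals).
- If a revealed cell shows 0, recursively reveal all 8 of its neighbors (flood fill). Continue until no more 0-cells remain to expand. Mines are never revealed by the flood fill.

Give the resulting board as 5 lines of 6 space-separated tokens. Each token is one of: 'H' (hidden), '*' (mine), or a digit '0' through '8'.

H H H H H H
H H H H H H
H H H H H H
H H H H H *
H H H H H H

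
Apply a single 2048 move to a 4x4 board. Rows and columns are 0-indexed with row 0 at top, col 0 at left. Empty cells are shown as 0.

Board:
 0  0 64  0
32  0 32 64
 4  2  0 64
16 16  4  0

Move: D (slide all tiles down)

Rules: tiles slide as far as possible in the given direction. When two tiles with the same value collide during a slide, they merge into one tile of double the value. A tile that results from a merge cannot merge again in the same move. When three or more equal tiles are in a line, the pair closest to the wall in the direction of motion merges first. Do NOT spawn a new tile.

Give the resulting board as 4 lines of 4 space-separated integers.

Slide down:
col 0: [0, 32, 4, 16] -> [0, 32, 4, 16]
col 1: [0, 0, 2, 16] -> [0, 0, 2, 16]
col 2: [64, 32, 0, 4] -> [0, 64, 32, 4]
col 3: [0, 64, 64, 0] -> [0, 0, 0, 128]

Answer:   0   0   0   0
 32   0  64   0
  4   2  32   0
 16  16   4 128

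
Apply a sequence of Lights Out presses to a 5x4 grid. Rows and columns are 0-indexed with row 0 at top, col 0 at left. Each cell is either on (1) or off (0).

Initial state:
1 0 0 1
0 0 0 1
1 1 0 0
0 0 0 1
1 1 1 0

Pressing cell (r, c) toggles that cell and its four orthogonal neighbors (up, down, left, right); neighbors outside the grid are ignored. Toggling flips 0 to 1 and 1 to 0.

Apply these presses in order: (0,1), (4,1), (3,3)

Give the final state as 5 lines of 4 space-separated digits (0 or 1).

Answer: 0 1 1 1
0 1 0 1
1 1 0 1
0 1 1 0
0 0 0 1

Derivation:
After press 1 at (0,1):
0 1 1 1
0 1 0 1
1 1 0 0
0 0 0 1
1 1 1 0

After press 2 at (4,1):
0 1 1 1
0 1 0 1
1 1 0 0
0 1 0 1
0 0 0 0

After press 3 at (3,3):
0 1 1 1
0 1 0 1
1 1 0 1
0 1 1 0
0 0 0 1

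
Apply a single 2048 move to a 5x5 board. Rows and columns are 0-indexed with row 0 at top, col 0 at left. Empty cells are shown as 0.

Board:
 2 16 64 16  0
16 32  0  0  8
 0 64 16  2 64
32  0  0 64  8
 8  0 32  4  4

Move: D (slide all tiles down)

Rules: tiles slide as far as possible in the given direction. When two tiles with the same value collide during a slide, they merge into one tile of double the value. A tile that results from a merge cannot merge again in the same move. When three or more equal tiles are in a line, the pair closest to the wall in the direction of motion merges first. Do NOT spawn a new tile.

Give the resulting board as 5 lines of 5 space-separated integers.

Slide down:
col 0: [2, 16, 0, 32, 8] -> [0, 2, 16, 32, 8]
col 1: [16, 32, 64, 0, 0] -> [0, 0, 16, 32, 64]
col 2: [64, 0, 16, 0, 32] -> [0, 0, 64, 16, 32]
col 3: [16, 0, 2, 64, 4] -> [0, 16, 2, 64, 4]
col 4: [0, 8, 64, 8, 4] -> [0, 8, 64, 8, 4]

Answer:  0  0  0  0  0
 2  0  0 16  8
16 16 64  2 64
32 32 16 64  8
 8 64 32  4  4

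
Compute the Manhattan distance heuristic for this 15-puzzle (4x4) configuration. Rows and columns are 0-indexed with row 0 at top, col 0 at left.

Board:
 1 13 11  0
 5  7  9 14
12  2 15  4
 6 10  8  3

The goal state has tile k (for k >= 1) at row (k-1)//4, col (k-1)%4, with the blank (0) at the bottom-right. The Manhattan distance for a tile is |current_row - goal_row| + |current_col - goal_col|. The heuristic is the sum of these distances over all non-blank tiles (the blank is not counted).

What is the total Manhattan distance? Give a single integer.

Answer: 33

Derivation:
Tile 1: (0,0)->(0,0) = 0
Tile 13: (0,1)->(3,0) = 4
Tile 11: (0,2)->(2,2) = 2
Tile 5: (1,0)->(1,0) = 0
Tile 7: (1,1)->(1,2) = 1
Tile 9: (1,2)->(2,0) = 3
Tile 14: (1,3)->(3,1) = 4
Tile 12: (2,0)->(2,3) = 3
Tile 2: (2,1)->(0,1) = 2
Tile 15: (2,2)->(3,2) = 1
Tile 4: (2,3)->(0,3) = 2
Tile 6: (3,0)->(1,1) = 3
Tile 10: (3,1)->(2,1) = 1
Tile 8: (3,2)->(1,3) = 3
Tile 3: (3,3)->(0,2) = 4
Sum: 0 + 4 + 2 + 0 + 1 + 3 + 4 + 3 + 2 + 1 + 2 + 3 + 1 + 3 + 4 = 33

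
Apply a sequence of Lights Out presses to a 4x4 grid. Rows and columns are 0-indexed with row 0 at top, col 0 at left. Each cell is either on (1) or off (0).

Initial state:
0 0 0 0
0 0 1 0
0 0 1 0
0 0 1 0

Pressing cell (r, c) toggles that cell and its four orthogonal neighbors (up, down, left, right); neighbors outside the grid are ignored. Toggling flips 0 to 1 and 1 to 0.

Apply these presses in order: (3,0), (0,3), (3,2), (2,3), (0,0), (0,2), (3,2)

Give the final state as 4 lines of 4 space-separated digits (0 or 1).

After press 1 at (3,0):
0 0 0 0
0 0 1 0
1 0 1 0
1 1 1 0

After press 2 at (0,3):
0 0 1 1
0 0 1 1
1 0 1 0
1 1 1 0

After press 3 at (3,2):
0 0 1 1
0 0 1 1
1 0 0 0
1 0 0 1

After press 4 at (2,3):
0 0 1 1
0 0 1 0
1 0 1 1
1 0 0 0

After press 5 at (0,0):
1 1 1 1
1 0 1 0
1 0 1 1
1 0 0 0

After press 6 at (0,2):
1 0 0 0
1 0 0 0
1 0 1 1
1 0 0 0

After press 7 at (3,2):
1 0 0 0
1 0 0 0
1 0 0 1
1 1 1 1

Answer: 1 0 0 0
1 0 0 0
1 0 0 1
1 1 1 1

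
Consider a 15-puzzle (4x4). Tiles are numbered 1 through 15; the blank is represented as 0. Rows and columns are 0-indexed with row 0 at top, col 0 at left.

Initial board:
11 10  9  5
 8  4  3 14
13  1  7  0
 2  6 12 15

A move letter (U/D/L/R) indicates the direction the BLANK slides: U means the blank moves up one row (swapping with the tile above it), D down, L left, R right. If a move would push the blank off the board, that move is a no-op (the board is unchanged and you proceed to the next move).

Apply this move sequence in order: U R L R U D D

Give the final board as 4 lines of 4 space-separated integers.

After move 1 (U):
11 10  9  5
 8  4  3  0
13  1  7 14
 2  6 12 15

After move 2 (R):
11 10  9  5
 8  4  3  0
13  1  7 14
 2  6 12 15

After move 3 (L):
11 10  9  5
 8  4  0  3
13  1  7 14
 2  6 12 15

After move 4 (R):
11 10  9  5
 8  4  3  0
13  1  7 14
 2  6 12 15

After move 5 (U):
11 10  9  0
 8  4  3  5
13  1  7 14
 2  6 12 15

After move 6 (D):
11 10  9  5
 8  4  3  0
13  1  7 14
 2  6 12 15

After move 7 (D):
11 10  9  5
 8  4  3 14
13  1  7  0
 2  6 12 15

Answer: 11 10  9  5
 8  4  3 14
13  1  7  0
 2  6 12 15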